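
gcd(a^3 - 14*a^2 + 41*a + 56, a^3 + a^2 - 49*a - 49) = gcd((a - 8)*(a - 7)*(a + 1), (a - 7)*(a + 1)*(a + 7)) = a^2 - 6*a - 7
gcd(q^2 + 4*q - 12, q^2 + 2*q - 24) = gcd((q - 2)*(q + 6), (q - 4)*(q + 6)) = q + 6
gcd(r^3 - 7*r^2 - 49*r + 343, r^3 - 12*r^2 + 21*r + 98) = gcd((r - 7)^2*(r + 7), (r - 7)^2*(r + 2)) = r^2 - 14*r + 49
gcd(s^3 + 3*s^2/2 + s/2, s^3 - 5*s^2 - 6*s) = s^2 + s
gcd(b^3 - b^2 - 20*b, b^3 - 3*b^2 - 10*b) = b^2 - 5*b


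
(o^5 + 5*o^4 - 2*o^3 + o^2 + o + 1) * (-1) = -o^5 - 5*o^4 + 2*o^3 - o^2 - o - 1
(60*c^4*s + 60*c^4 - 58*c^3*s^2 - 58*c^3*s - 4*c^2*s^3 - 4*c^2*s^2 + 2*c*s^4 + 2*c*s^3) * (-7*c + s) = -420*c^5*s - 420*c^5 + 466*c^4*s^2 + 466*c^4*s - 30*c^3*s^3 - 30*c^3*s^2 - 18*c^2*s^4 - 18*c^2*s^3 + 2*c*s^5 + 2*c*s^4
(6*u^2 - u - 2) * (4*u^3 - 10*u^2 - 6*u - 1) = 24*u^5 - 64*u^4 - 34*u^3 + 20*u^2 + 13*u + 2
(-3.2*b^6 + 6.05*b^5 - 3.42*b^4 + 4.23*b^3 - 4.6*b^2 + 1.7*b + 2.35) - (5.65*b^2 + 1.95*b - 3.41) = -3.2*b^6 + 6.05*b^5 - 3.42*b^4 + 4.23*b^3 - 10.25*b^2 - 0.25*b + 5.76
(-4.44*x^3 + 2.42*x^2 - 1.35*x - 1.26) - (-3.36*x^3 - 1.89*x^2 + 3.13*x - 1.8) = -1.08*x^3 + 4.31*x^2 - 4.48*x + 0.54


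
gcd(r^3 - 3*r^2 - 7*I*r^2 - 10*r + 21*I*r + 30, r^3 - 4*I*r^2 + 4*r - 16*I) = r - 2*I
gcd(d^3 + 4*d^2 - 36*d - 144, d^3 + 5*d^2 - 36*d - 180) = d^2 - 36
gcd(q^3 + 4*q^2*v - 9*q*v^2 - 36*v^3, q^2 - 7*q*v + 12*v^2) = q - 3*v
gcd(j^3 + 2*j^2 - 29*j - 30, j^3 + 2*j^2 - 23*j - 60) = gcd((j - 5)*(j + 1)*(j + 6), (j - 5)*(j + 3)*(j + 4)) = j - 5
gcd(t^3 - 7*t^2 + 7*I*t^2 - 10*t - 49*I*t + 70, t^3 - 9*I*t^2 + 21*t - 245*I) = t + 5*I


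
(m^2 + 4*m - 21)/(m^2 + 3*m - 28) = (m - 3)/(m - 4)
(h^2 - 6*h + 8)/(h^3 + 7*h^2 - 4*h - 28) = (h - 4)/(h^2 + 9*h + 14)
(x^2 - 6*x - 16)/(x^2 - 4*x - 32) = (x + 2)/(x + 4)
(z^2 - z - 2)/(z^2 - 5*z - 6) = (z - 2)/(z - 6)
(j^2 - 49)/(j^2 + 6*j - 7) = (j - 7)/(j - 1)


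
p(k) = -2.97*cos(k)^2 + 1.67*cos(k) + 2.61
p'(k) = 5.94*sin(k)*cos(k) - 1.67*sin(k)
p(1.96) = 1.55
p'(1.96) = -3.63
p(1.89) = 1.79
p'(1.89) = -3.36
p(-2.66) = -1.20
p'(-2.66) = 3.21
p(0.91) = 2.52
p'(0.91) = 1.56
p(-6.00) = 1.48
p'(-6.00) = 1.13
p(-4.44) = 1.95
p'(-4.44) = -3.15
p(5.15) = 2.78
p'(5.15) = -0.77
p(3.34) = -1.88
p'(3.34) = 1.48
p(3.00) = -1.95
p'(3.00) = -1.07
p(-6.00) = 1.48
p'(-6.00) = 1.13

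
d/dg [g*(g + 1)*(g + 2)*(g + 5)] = 4*g^3 + 24*g^2 + 34*g + 10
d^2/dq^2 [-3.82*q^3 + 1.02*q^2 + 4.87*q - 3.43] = 2.04 - 22.92*q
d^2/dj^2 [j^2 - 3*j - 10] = 2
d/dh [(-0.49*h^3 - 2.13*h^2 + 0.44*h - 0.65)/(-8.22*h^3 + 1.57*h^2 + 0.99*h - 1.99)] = (-18.2779*h^4 + 6.2634*h^3 - 15.9032*h^2 + 10.5184*h - 0.2321)/(67.5684*h^6 - 25.8108*h^5 - 13.8107*h^4 + 35.8242*h^3 - 5.2685*h^2 - 3.9402*h + 3.9601)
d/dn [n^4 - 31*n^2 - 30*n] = 4*n^3 - 62*n - 30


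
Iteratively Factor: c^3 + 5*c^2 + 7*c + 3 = (c + 3)*(c^2 + 2*c + 1) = (c + 1)*(c + 3)*(c + 1)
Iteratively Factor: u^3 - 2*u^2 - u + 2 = (u + 1)*(u^2 - 3*u + 2) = (u - 1)*(u + 1)*(u - 2)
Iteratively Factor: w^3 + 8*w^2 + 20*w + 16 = (w + 4)*(w^2 + 4*w + 4) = (w + 2)*(w + 4)*(w + 2)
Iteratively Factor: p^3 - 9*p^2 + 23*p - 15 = (p - 3)*(p^2 - 6*p + 5) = (p - 5)*(p - 3)*(p - 1)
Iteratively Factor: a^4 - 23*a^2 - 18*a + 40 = (a + 4)*(a^3 - 4*a^2 - 7*a + 10) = (a - 5)*(a + 4)*(a^2 + a - 2) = (a - 5)*(a - 1)*(a + 4)*(a + 2)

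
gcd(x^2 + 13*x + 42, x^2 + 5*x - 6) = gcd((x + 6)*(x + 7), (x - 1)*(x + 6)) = x + 6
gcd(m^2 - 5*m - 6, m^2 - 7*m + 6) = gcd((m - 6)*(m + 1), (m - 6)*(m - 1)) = m - 6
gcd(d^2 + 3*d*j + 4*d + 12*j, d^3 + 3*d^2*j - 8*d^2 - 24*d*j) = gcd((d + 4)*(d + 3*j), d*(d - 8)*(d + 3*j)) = d + 3*j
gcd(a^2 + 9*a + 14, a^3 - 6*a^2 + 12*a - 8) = 1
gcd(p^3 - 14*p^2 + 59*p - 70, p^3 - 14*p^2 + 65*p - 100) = p - 5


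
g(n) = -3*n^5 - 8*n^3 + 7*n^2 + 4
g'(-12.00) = -314664.00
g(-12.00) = 761332.00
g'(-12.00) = -314664.00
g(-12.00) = 761332.00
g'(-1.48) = -145.26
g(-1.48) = 66.57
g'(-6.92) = -35642.76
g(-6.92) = 50595.10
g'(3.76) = -3284.74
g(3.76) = -2576.85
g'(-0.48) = -13.05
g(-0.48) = 6.57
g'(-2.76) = -1091.88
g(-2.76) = 705.99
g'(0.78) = -9.23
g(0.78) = 3.60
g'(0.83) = -12.03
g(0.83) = 3.07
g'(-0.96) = -48.30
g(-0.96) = 19.98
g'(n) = -15*n^4 - 24*n^2 + 14*n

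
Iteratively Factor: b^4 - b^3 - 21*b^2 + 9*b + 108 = (b + 3)*(b^3 - 4*b^2 - 9*b + 36) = (b - 3)*(b + 3)*(b^2 - b - 12) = (b - 4)*(b - 3)*(b + 3)*(b + 3)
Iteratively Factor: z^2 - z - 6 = (z + 2)*(z - 3)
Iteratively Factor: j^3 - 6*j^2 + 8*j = (j - 2)*(j^2 - 4*j) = (j - 4)*(j - 2)*(j)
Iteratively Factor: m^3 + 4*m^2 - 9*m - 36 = (m + 4)*(m^2 - 9) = (m - 3)*(m + 4)*(m + 3)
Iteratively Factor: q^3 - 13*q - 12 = (q - 4)*(q^2 + 4*q + 3) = (q - 4)*(q + 1)*(q + 3)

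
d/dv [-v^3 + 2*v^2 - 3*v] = -3*v^2 + 4*v - 3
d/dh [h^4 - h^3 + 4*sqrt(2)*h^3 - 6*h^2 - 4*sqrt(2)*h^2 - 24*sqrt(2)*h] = 4*h^3 - 3*h^2 + 12*sqrt(2)*h^2 - 12*h - 8*sqrt(2)*h - 24*sqrt(2)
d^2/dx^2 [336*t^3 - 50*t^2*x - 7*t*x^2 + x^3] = -14*t + 6*x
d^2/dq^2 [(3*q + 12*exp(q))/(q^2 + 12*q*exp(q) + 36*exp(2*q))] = 6*(-4*q^2*exp(q) + 24*q*exp(2*q) + 16*q*exp(q) + q + 72*exp(3*q) + 24*exp(2*q))/(q^4 + 24*q^3*exp(q) + 216*q^2*exp(2*q) + 864*q*exp(3*q) + 1296*exp(4*q))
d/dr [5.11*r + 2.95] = 5.11000000000000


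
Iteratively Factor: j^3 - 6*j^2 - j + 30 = (j - 3)*(j^2 - 3*j - 10) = (j - 5)*(j - 3)*(j + 2)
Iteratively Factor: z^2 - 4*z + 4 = (z - 2)*(z - 2)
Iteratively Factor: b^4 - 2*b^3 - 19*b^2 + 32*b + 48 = (b - 3)*(b^3 + b^2 - 16*b - 16) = (b - 3)*(b + 1)*(b^2 - 16) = (b - 4)*(b - 3)*(b + 1)*(b + 4)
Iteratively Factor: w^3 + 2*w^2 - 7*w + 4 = (w + 4)*(w^2 - 2*w + 1) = (w - 1)*(w + 4)*(w - 1)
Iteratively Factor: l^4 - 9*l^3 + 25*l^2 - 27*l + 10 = (l - 1)*(l^3 - 8*l^2 + 17*l - 10) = (l - 5)*(l - 1)*(l^2 - 3*l + 2) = (l - 5)*(l - 1)^2*(l - 2)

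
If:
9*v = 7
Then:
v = 7/9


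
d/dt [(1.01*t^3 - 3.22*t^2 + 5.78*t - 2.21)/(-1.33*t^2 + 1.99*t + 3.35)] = (-1.3433*t^4 + 4.0198*t^3 + 11.4301*t^2 - 27.4526*t + 23.7609)/(1.7689*t^4 - 5.2934*t^3 - 4.9509*t^2 + 13.333*t + 11.2225)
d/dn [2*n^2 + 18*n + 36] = 4*n + 18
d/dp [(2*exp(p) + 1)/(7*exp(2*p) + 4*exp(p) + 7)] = (-14*exp(2*p) - 14*exp(p) + 10)*exp(p)/(49*exp(4*p) + 56*exp(3*p) + 114*exp(2*p) + 56*exp(p) + 49)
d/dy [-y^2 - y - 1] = -2*y - 1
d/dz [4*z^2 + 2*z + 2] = 8*z + 2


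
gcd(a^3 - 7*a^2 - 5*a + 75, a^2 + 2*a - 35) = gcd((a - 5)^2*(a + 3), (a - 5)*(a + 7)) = a - 5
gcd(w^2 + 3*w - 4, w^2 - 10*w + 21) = 1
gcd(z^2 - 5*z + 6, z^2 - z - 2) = z - 2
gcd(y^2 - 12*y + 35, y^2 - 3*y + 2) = 1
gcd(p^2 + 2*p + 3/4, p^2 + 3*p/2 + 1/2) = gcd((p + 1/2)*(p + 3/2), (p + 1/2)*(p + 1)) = p + 1/2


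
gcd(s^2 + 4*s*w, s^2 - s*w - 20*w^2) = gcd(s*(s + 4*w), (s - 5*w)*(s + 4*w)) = s + 4*w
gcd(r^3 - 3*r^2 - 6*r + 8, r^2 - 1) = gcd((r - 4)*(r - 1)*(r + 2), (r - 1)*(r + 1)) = r - 1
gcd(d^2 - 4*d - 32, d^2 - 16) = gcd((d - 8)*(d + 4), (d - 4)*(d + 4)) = d + 4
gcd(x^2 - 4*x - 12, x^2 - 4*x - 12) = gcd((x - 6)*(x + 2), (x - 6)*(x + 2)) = x^2 - 4*x - 12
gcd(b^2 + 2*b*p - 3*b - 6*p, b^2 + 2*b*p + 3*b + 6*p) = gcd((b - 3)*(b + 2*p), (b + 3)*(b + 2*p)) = b + 2*p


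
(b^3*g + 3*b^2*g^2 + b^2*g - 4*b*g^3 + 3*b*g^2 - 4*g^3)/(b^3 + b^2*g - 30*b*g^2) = g*(b^3 + 3*b^2*g + b^2 - 4*b*g^2 + 3*b*g - 4*g^2)/(b*(b^2 + b*g - 30*g^2))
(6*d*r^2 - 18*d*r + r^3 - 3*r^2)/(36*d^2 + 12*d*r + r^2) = r*(r - 3)/(6*d + r)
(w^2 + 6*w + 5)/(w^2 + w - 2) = (w^2 + 6*w + 5)/(w^2 + w - 2)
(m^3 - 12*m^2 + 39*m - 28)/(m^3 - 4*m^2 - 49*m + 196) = (m - 1)/(m + 7)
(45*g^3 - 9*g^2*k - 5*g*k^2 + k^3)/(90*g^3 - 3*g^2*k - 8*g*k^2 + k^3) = (3*g - k)/(6*g - k)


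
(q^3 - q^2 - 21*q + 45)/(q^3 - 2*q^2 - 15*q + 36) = (q + 5)/(q + 4)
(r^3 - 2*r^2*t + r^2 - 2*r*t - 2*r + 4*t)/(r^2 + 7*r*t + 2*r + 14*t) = (r^2 - 2*r*t - r + 2*t)/(r + 7*t)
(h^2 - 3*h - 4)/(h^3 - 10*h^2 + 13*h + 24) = (h - 4)/(h^2 - 11*h + 24)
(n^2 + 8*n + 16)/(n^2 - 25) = (n^2 + 8*n + 16)/(n^2 - 25)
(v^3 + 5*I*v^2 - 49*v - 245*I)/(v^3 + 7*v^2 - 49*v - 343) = (v + 5*I)/(v + 7)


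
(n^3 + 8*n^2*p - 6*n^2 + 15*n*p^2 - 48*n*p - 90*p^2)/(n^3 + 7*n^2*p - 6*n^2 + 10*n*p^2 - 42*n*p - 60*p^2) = (n + 3*p)/(n + 2*p)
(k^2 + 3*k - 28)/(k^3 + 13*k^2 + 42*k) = (k - 4)/(k*(k + 6))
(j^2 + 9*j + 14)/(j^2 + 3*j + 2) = (j + 7)/(j + 1)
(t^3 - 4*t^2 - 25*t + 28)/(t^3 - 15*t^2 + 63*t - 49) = (t + 4)/(t - 7)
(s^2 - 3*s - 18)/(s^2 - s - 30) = (s + 3)/(s + 5)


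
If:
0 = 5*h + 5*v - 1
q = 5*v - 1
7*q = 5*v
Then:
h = -1/30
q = 1/6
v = 7/30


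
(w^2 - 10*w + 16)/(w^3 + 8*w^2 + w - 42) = (w - 8)/(w^2 + 10*w + 21)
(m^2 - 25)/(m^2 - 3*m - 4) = (25 - m^2)/(-m^2 + 3*m + 4)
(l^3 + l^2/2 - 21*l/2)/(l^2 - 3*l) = l + 7/2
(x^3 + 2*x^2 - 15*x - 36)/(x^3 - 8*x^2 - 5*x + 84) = (x + 3)/(x - 7)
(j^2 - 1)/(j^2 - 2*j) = (j^2 - 1)/(j*(j - 2))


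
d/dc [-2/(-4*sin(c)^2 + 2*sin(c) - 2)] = (1 - 4*sin(c))*cos(c)/(-sin(c) - cos(2*c) + 2)^2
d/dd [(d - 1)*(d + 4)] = 2*d + 3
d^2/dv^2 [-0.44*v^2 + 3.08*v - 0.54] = -0.880000000000000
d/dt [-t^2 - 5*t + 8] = -2*t - 5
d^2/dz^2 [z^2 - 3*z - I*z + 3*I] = 2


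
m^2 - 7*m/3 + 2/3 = (m - 2)*(m - 1/3)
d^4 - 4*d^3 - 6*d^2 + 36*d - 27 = (d - 3)^2*(d - 1)*(d + 3)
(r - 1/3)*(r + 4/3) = r^2 + r - 4/9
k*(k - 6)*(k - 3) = k^3 - 9*k^2 + 18*k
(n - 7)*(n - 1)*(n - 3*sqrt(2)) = n^3 - 8*n^2 - 3*sqrt(2)*n^2 + 7*n + 24*sqrt(2)*n - 21*sqrt(2)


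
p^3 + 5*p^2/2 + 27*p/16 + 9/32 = (p + 1/4)*(p + 3/4)*(p + 3/2)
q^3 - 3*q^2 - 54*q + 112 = (q - 8)*(q - 2)*(q + 7)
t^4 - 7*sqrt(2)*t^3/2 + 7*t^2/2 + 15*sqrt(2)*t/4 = t*(t - 5*sqrt(2)/2)*(t - 3*sqrt(2)/2)*(t + sqrt(2)/2)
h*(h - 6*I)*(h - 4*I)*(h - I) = h^4 - 11*I*h^3 - 34*h^2 + 24*I*h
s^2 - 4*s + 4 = (s - 2)^2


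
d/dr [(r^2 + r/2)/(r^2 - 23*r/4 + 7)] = 4*(-25*r^2 + 56*r + 14)/(16*r^4 - 184*r^3 + 753*r^2 - 1288*r + 784)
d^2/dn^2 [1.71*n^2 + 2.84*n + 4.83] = 3.42000000000000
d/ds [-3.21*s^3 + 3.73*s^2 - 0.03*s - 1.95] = -9.63*s^2 + 7.46*s - 0.03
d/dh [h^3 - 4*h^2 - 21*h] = 3*h^2 - 8*h - 21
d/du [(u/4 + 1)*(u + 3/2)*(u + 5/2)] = 3*u^2/4 + 4*u + 79/16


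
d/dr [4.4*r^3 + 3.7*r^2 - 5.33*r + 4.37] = 13.2*r^2 + 7.4*r - 5.33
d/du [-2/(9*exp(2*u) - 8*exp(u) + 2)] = (36*exp(u) - 16)*exp(u)/(9*exp(2*u) - 8*exp(u) + 2)^2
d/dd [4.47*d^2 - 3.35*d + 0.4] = 8.94*d - 3.35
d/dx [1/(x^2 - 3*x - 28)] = (3 - 2*x)/(-x^2 + 3*x + 28)^2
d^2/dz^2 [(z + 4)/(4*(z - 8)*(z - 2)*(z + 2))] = (3*z^5 - 188*z^3 + 528*z^2 + 768*z + 1216)/(2*(z^9 - 24*z^8 + 180*z^7 - 224*z^6 - 2256*z^5 + 4992*z^4 + 9152*z^3 - 23040*z^2 - 12288*z + 32768))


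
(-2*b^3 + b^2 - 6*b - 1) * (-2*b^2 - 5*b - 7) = 4*b^5 + 8*b^4 + 21*b^3 + 25*b^2 + 47*b + 7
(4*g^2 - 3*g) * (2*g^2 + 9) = 8*g^4 - 6*g^3 + 36*g^2 - 27*g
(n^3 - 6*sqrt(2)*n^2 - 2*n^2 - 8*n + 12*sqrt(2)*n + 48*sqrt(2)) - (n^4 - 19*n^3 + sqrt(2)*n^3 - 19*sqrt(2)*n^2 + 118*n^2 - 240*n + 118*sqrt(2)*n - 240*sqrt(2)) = -n^4 - sqrt(2)*n^3 + 20*n^3 - 120*n^2 + 13*sqrt(2)*n^2 - 106*sqrt(2)*n + 232*n + 288*sqrt(2)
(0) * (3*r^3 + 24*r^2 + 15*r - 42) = 0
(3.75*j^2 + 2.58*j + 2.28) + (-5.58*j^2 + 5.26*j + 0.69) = -1.83*j^2 + 7.84*j + 2.97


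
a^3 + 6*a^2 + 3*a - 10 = (a - 1)*(a + 2)*(a + 5)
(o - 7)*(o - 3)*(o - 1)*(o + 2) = o^4 - 9*o^3 + 9*o^2 + 41*o - 42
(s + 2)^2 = s^2 + 4*s + 4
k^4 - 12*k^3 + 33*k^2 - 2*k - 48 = (k - 8)*(k - 3)*(k - 2)*(k + 1)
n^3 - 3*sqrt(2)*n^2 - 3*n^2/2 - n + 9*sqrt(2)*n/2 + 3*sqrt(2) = (n - 2)*(n + 1/2)*(n - 3*sqrt(2))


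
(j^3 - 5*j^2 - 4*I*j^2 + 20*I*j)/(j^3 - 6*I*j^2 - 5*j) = (-j^2 + 5*j + 4*I*j - 20*I)/(-j^2 + 6*I*j + 5)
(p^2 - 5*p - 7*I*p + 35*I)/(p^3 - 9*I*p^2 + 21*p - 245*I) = (p - 5)/(p^2 - 2*I*p + 35)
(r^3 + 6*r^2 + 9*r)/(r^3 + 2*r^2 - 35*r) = (r^2 + 6*r + 9)/(r^2 + 2*r - 35)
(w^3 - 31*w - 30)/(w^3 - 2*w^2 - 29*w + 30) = (w + 1)/(w - 1)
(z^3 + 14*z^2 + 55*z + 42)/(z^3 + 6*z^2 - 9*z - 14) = (z + 6)/(z - 2)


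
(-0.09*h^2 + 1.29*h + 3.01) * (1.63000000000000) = -0.1467*h^2 + 2.1027*h + 4.9063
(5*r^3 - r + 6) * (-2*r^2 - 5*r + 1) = -10*r^5 - 25*r^4 + 7*r^3 - 7*r^2 - 31*r + 6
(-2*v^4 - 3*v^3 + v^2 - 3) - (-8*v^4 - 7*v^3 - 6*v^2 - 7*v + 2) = 6*v^4 + 4*v^3 + 7*v^2 + 7*v - 5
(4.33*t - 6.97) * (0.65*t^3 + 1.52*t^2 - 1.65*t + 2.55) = 2.8145*t^4 + 2.0511*t^3 - 17.7389*t^2 + 22.542*t - 17.7735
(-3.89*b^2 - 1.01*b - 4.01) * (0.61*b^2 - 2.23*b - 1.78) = -2.3729*b^4 + 8.0586*b^3 + 6.7304*b^2 + 10.7401*b + 7.1378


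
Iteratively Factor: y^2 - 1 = (y - 1)*(y + 1)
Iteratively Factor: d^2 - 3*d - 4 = (d + 1)*(d - 4)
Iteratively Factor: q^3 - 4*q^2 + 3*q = (q)*(q^2 - 4*q + 3) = q*(q - 1)*(q - 3)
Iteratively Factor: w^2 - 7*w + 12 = (w - 3)*(w - 4)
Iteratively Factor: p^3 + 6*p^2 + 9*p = (p + 3)*(p^2 + 3*p) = (p + 3)^2*(p)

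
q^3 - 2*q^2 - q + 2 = (q - 2)*(q - 1)*(q + 1)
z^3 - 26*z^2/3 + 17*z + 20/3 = (z - 5)*(z - 4)*(z + 1/3)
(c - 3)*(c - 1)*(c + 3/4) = c^3 - 13*c^2/4 + 9/4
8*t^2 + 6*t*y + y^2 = (2*t + y)*(4*t + y)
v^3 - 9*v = v*(v - 3)*(v + 3)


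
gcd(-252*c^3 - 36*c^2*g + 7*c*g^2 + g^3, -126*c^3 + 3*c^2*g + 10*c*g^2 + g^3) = 42*c^2 + 13*c*g + g^2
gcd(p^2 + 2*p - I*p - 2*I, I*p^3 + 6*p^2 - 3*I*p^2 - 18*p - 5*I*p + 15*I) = p - I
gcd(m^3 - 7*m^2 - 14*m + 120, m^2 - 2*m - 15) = m - 5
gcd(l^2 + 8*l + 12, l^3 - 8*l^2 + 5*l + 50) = l + 2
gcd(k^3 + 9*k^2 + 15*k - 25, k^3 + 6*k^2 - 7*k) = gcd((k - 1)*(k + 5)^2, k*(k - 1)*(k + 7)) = k - 1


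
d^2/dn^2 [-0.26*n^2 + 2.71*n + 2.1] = -0.520000000000000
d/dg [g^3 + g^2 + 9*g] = 3*g^2 + 2*g + 9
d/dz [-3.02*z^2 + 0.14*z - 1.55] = 0.14 - 6.04*z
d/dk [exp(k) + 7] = exp(k)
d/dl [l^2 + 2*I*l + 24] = 2*l + 2*I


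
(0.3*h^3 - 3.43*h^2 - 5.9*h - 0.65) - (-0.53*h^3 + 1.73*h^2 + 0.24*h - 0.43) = 0.83*h^3 - 5.16*h^2 - 6.14*h - 0.22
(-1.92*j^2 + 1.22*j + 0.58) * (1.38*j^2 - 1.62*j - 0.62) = -2.6496*j^4 + 4.794*j^3 + 0.0143999999999997*j^2 - 1.696*j - 0.3596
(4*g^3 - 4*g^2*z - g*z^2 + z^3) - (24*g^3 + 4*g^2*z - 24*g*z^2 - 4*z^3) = -20*g^3 - 8*g^2*z + 23*g*z^2 + 5*z^3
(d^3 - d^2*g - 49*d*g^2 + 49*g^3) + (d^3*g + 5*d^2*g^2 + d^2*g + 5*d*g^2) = d^3*g + d^3 + 5*d^2*g^2 - 44*d*g^2 + 49*g^3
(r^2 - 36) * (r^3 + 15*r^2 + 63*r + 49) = r^5 + 15*r^4 + 27*r^3 - 491*r^2 - 2268*r - 1764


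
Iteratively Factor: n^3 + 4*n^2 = (n)*(n^2 + 4*n) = n^2*(n + 4)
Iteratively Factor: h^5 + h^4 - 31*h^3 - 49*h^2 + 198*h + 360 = (h - 3)*(h^4 + 4*h^3 - 19*h^2 - 106*h - 120) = (h - 5)*(h - 3)*(h^3 + 9*h^2 + 26*h + 24) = (h - 5)*(h - 3)*(h + 2)*(h^2 + 7*h + 12) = (h - 5)*(h - 3)*(h + 2)*(h + 3)*(h + 4)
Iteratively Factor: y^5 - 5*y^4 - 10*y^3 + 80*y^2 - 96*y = (y - 3)*(y^4 - 2*y^3 - 16*y^2 + 32*y) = (y - 3)*(y + 4)*(y^3 - 6*y^2 + 8*y) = (y - 4)*(y - 3)*(y + 4)*(y^2 - 2*y) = y*(y - 4)*(y - 3)*(y + 4)*(y - 2)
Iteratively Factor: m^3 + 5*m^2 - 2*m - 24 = (m + 4)*(m^2 + m - 6) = (m + 3)*(m + 4)*(m - 2)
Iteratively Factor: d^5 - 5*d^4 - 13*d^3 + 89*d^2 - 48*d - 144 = (d + 4)*(d^4 - 9*d^3 + 23*d^2 - 3*d - 36) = (d - 3)*(d + 4)*(d^3 - 6*d^2 + 5*d + 12) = (d - 3)^2*(d + 4)*(d^2 - 3*d - 4) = (d - 4)*(d - 3)^2*(d + 4)*(d + 1)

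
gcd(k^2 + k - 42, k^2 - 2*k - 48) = 1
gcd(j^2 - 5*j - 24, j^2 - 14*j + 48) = j - 8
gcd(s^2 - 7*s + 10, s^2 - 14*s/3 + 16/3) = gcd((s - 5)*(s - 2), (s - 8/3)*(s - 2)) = s - 2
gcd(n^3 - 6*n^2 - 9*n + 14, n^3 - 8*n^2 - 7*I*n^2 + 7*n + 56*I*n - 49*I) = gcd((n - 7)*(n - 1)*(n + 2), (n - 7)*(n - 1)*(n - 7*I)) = n^2 - 8*n + 7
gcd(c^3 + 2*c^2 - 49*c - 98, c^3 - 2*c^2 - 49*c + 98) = c^2 - 49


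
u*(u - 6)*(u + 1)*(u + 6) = u^4 + u^3 - 36*u^2 - 36*u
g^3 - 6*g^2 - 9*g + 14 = (g - 7)*(g - 1)*(g + 2)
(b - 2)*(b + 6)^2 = b^3 + 10*b^2 + 12*b - 72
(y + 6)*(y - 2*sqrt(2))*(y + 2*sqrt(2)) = y^3 + 6*y^2 - 8*y - 48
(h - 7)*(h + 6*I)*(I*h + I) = I*h^3 - 6*h^2 - 6*I*h^2 + 36*h - 7*I*h + 42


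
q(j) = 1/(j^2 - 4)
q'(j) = -2*j/(j^2 - 4)^2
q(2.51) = 0.43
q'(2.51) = -0.95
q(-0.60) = -0.27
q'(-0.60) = 0.09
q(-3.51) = 0.12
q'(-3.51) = 0.10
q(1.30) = -0.43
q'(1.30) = -0.49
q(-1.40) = -0.49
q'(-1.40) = 0.67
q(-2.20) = 1.19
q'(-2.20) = 6.24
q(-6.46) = 0.03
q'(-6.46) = 0.01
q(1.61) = -0.71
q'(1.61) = -1.62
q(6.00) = 0.03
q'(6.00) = -0.01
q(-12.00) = 0.01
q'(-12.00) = 0.00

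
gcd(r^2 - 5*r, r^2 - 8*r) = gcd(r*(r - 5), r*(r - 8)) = r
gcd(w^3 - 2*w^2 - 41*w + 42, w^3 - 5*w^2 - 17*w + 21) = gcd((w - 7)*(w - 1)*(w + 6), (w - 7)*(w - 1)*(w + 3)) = w^2 - 8*w + 7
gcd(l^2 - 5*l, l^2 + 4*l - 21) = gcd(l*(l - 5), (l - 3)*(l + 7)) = 1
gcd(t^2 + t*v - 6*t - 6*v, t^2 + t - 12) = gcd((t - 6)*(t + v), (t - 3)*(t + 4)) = 1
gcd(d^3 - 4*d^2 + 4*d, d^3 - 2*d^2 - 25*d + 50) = d - 2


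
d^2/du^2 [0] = 0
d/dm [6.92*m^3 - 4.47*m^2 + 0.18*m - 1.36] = 20.76*m^2 - 8.94*m + 0.18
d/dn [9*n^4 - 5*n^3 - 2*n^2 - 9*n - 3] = 36*n^3 - 15*n^2 - 4*n - 9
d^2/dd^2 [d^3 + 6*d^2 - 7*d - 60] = 6*d + 12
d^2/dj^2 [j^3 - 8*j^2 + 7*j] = 6*j - 16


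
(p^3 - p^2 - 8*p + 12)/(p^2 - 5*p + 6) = (p^2 + p - 6)/(p - 3)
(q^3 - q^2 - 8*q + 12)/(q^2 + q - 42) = (q^3 - q^2 - 8*q + 12)/(q^2 + q - 42)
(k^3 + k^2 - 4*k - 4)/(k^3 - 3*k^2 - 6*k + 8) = (k^2 - k - 2)/(k^2 - 5*k + 4)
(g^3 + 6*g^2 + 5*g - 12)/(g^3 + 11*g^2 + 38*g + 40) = (g^2 + 2*g - 3)/(g^2 + 7*g + 10)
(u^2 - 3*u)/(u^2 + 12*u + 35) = u*(u - 3)/(u^2 + 12*u + 35)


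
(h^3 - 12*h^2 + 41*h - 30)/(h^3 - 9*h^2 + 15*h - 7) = (h^2 - 11*h + 30)/(h^2 - 8*h + 7)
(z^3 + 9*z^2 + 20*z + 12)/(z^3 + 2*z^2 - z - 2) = (z + 6)/(z - 1)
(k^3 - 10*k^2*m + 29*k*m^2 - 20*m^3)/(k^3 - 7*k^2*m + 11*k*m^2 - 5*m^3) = (k - 4*m)/(k - m)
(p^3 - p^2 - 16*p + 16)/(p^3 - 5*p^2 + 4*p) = (p + 4)/p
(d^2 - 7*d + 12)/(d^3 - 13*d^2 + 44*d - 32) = (d - 3)/(d^2 - 9*d + 8)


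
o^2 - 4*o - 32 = (o - 8)*(o + 4)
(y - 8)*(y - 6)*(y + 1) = y^3 - 13*y^2 + 34*y + 48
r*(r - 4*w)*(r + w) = r^3 - 3*r^2*w - 4*r*w^2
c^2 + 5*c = c*(c + 5)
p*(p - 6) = p^2 - 6*p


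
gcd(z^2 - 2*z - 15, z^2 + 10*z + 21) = z + 3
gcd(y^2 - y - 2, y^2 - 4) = y - 2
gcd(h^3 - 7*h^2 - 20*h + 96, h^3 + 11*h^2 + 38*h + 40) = h + 4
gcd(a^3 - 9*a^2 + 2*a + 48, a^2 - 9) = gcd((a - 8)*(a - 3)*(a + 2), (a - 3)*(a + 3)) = a - 3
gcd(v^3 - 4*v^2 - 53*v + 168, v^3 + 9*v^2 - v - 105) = v^2 + 4*v - 21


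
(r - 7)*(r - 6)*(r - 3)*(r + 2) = r^4 - 14*r^3 + 49*r^2 + 36*r - 252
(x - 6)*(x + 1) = x^2 - 5*x - 6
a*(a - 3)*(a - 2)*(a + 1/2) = a^4 - 9*a^3/2 + 7*a^2/2 + 3*a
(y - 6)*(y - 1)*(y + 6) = y^3 - y^2 - 36*y + 36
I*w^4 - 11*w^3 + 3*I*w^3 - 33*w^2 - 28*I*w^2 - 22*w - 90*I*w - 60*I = (w + 2)*(w + 5*I)*(w + 6*I)*(I*w + I)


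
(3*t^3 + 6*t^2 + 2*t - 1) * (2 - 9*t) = -27*t^4 - 48*t^3 - 6*t^2 + 13*t - 2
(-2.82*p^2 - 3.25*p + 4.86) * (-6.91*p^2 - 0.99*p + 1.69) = 19.4862*p^4 + 25.2493*p^3 - 35.1309*p^2 - 10.3039*p + 8.2134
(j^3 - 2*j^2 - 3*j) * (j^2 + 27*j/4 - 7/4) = j^5 + 19*j^4/4 - 73*j^3/4 - 67*j^2/4 + 21*j/4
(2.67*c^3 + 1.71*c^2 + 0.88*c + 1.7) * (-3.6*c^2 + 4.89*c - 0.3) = -9.612*c^5 + 6.9003*c^4 + 4.3929*c^3 - 2.3298*c^2 + 8.049*c - 0.51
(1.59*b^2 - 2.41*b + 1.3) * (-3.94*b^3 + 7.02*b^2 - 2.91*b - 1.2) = -6.2646*b^5 + 20.6572*b^4 - 26.6671*b^3 + 14.2311*b^2 - 0.891*b - 1.56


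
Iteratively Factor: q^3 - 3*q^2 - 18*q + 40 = (q + 4)*(q^2 - 7*q + 10) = (q - 2)*(q + 4)*(q - 5)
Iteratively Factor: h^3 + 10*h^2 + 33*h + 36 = (h + 3)*(h^2 + 7*h + 12) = (h + 3)*(h + 4)*(h + 3)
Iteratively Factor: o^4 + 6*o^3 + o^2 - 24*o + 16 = (o + 4)*(o^3 + 2*o^2 - 7*o + 4) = (o - 1)*(o + 4)*(o^2 + 3*o - 4) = (o - 1)^2*(o + 4)*(o + 4)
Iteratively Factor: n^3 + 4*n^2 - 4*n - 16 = (n + 4)*(n^2 - 4) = (n - 2)*(n + 4)*(n + 2)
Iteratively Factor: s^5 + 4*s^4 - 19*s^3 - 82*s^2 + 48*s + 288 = (s + 4)*(s^4 - 19*s^2 - 6*s + 72) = (s - 2)*(s + 4)*(s^3 + 2*s^2 - 15*s - 36) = (s - 2)*(s + 3)*(s + 4)*(s^2 - s - 12) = (s - 4)*(s - 2)*(s + 3)*(s + 4)*(s + 3)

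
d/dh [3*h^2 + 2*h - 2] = 6*h + 2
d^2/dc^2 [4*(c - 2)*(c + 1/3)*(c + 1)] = 24*c - 16/3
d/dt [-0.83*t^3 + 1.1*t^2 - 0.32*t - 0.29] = -2.49*t^2 + 2.2*t - 0.32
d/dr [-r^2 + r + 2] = 1 - 2*r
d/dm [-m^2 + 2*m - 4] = 2 - 2*m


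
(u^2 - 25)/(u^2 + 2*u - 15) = (u - 5)/(u - 3)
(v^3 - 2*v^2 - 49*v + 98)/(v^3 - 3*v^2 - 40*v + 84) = (v + 7)/(v + 6)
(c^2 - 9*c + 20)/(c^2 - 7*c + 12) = (c - 5)/(c - 3)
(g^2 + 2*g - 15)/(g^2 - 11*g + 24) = (g + 5)/(g - 8)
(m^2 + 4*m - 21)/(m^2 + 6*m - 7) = (m - 3)/(m - 1)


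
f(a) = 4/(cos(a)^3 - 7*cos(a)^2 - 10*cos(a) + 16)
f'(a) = 4*(3*sin(a)*cos(a)^2 - 14*sin(a)*cos(a) - 10*sin(a))/(cos(a)^3 - 7*cos(a)^2 - 10*cos(a) + 16)^2 = 4*(3*cos(a)^2 - 14*cos(a) - 10)*sin(a)/(cos(a)^3 - 7*cos(a)^2 - 10*cos(a) + 16)^2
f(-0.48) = 1.72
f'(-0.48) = 6.88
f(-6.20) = 55.12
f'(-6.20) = -1323.61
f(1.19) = 0.35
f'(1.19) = -0.42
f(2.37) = 0.21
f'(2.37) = 0.01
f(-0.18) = 11.83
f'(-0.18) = 130.64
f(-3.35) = 0.22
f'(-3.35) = 0.02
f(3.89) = 0.21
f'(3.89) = -0.01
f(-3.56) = 0.22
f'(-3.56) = 0.03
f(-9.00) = 0.22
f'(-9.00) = -0.03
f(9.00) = 0.22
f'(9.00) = 0.03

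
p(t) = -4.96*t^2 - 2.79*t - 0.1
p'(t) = -9.92*t - 2.79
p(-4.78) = -100.09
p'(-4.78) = 44.63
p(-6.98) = -222.28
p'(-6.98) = 66.45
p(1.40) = -13.73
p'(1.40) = -16.68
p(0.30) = -1.38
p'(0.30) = -5.77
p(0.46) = -2.43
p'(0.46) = -7.35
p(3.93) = -87.67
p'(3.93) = -41.78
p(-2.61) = -26.61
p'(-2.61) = 23.10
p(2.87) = -48.96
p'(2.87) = -31.26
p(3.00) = -53.11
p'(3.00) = -32.55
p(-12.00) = -680.86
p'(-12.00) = 116.25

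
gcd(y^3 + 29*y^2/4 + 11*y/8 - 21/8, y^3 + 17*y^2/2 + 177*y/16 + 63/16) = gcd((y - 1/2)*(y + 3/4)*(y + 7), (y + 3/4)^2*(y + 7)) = y^2 + 31*y/4 + 21/4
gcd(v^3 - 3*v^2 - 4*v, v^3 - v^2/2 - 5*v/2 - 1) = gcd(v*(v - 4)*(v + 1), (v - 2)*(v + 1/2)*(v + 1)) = v + 1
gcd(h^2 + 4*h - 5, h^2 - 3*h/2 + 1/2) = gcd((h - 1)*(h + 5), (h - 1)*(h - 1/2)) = h - 1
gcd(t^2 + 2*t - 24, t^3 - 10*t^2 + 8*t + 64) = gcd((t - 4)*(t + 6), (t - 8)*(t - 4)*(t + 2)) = t - 4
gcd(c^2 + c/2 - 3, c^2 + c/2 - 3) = c^2 + c/2 - 3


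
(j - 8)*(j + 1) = j^2 - 7*j - 8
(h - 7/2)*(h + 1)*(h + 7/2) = h^3 + h^2 - 49*h/4 - 49/4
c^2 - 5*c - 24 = (c - 8)*(c + 3)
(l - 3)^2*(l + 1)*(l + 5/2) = l^4 - 5*l^3/2 - 19*l^2/2 + 33*l/2 + 45/2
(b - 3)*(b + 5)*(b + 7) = b^3 + 9*b^2 - b - 105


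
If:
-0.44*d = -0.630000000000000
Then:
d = 1.43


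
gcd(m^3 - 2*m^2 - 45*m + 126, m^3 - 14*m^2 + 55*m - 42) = m - 6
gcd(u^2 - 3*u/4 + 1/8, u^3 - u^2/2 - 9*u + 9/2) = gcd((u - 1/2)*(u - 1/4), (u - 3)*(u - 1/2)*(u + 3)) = u - 1/2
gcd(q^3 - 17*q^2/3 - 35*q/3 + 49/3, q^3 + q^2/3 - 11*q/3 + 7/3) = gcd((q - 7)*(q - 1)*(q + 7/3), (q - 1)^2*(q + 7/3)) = q^2 + 4*q/3 - 7/3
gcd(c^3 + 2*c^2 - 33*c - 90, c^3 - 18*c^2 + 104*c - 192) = c - 6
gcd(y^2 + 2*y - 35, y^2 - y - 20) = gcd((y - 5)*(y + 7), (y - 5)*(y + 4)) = y - 5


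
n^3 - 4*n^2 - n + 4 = (n - 4)*(n - 1)*(n + 1)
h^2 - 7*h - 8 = (h - 8)*(h + 1)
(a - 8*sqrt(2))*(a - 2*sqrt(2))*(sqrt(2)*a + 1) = sqrt(2)*a^3 - 19*a^2 + 22*sqrt(2)*a + 32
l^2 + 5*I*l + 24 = (l - 3*I)*(l + 8*I)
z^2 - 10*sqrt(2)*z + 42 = (z - 7*sqrt(2))*(z - 3*sqrt(2))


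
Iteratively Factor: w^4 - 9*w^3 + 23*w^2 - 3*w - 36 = (w + 1)*(w^3 - 10*w^2 + 33*w - 36) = (w - 3)*(w + 1)*(w^2 - 7*w + 12) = (w - 3)^2*(w + 1)*(w - 4)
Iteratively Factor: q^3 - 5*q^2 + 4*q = (q - 1)*(q^2 - 4*q) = q*(q - 1)*(q - 4)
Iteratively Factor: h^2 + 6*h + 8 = (h + 4)*(h + 2)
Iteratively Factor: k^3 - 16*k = (k + 4)*(k^2 - 4*k) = k*(k + 4)*(k - 4)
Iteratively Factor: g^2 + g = (g)*(g + 1)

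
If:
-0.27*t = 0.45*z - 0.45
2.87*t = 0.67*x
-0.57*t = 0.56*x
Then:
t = 0.00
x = 0.00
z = 1.00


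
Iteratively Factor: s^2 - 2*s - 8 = (s - 4)*(s + 2)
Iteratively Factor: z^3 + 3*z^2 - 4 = (z + 2)*(z^2 + z - 2) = (z - 1)*(z + 2)*(z + 2)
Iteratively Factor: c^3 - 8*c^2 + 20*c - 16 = (c - 2)*(c^2 - 6*c + 8) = (c - 4)*(c - 2)*(c - 2)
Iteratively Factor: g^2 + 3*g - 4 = (g - 1)*(g + 4)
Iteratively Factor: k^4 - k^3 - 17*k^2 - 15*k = (k + 1)*(k^3 - 2*k^2 - 15*k) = (k - 5)*(k + 1)*(k^2 + 3*k) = k*(k - 5)*(k + 1)*(k + 3)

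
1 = 1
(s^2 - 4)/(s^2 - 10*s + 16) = (s + 2)/(s - 8)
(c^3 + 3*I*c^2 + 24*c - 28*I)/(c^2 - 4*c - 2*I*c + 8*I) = (c^2 + 5*I*c + 14)/(c - 4)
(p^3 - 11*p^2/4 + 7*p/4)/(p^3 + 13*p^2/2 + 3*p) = (4*p^2 - 11*p + 7)/(2*(2*p^2 + 13*p + 6))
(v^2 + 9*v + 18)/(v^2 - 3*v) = (v^2 + 9*v + 18)/(v*(v - 3))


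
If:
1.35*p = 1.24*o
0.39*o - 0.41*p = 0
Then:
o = 0.00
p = 0.00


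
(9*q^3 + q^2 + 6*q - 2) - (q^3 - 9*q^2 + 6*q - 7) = 8*q^3 + 10*q^2 + 5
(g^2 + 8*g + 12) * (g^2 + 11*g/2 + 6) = g^4 + 27*g^3/2 + 62*g^2 + 114*g + 72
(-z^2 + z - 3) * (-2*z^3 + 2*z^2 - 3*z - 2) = 2*z^5 - 4*z^4 + 11*z^3 - 7*z^2 + 7*z + 6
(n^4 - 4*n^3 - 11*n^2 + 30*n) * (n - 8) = n^5 - 12*n^4 + 21*n^3 + 118*n^2 - 240*n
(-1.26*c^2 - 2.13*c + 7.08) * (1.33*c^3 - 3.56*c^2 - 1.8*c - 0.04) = -1.6758*c^5 + 1.6527*c^4 + 19.2672*c^3 - 21.3204*c^2 - 12.6588*c - 0.2832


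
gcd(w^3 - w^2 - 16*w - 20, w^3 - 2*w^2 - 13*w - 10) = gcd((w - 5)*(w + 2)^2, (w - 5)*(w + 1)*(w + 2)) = w^2 - 3*w - 10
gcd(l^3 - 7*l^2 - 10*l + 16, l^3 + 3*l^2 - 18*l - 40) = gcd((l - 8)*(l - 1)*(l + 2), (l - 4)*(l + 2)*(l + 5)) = l + 2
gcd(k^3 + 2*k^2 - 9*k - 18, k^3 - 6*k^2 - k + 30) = k^2 - k - 6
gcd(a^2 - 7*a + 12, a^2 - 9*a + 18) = a - 3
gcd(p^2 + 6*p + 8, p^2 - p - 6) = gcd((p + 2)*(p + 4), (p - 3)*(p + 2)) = p + 2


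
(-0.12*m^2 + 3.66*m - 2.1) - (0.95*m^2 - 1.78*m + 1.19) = -1.07*m^2 + 5.44*m - 3.29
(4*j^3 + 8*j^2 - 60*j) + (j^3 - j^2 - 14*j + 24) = 5*j^3 + 7*j^2 - 74*j + 24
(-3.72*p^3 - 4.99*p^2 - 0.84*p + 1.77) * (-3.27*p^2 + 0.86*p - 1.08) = 12.1644*p^5 + 13.1181*p^4 + 2.473*p^3 - 1.1211*p^2 + 2.4294*p - 1.9116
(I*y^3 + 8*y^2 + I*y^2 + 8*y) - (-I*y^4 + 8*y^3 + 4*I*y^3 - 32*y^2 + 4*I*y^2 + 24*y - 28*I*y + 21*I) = I*y^4 - 8*y^3 - 3*I*y^3 + 40*y^2 - 3*I*y^2 - 16*y + 28*I*y - 21*I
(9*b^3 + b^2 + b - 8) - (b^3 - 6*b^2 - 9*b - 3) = 8*b^3 + 7*b^2 + 10*b - 5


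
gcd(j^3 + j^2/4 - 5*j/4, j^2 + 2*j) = j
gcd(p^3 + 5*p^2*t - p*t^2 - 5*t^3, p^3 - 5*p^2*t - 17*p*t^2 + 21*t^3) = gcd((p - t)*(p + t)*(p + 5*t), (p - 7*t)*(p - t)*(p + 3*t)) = p - t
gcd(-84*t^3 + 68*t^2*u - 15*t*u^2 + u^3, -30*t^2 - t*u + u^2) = 6*t - u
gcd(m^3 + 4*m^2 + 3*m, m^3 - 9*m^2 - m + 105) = m + 3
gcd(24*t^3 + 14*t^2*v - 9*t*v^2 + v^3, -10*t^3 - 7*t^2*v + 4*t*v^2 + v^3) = t + v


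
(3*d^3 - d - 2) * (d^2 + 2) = 3*d^5 + 5*d^3 - 2*d^2 - 2*d - 4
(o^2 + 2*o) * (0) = 0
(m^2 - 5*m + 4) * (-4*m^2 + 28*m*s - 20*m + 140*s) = -4*m^4 + 28*m^3*s + 84*m^2 - 588*m*s - 80*m + 560*s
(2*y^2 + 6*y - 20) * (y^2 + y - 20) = 2*y^4 + 8*y^3 - 54*y^2 - 140*y + 400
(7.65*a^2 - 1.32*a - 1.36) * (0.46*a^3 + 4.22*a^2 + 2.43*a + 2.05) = 3.519*a^5 + 31.6758*a^4 + 12.3935*a^3 + 6.7357*a^2 - 6.0108*a - 2.788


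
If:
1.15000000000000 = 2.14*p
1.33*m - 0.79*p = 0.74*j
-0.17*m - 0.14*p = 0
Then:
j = -1.37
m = -0.44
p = 0.54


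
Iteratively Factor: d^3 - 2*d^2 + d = (d - 1)*(d^2 - d) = (d - 1)^2*(d)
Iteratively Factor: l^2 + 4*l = (l + 4)*(l)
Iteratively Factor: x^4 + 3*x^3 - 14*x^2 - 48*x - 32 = (x + 2)*(x^3 + x^2 - 16*x - 16) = (x + 1)*(x + 2)*(x^2 - 16) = (x + 1)*(x + 2)*(x + 4)*(x - 4)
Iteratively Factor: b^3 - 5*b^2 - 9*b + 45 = (b - 5)*(b^2 - 9) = (b - 5)*(b - 3)*(b + 3)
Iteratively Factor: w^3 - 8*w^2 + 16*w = (w)*(w^2 - 8*w + 16) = w*(w - 4)*(w - 4)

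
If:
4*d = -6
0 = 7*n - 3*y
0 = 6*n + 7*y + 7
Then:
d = -3/2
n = -21/67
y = -49/67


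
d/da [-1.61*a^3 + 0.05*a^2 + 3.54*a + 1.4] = -4.83*a^2 + 0.1*a + 3.54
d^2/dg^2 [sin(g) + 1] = -sin(g)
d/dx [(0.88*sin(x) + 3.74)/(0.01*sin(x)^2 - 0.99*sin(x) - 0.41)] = (-0.0088*sin(x)^2 - 0.0748*sin(x) + 3.3418)*cos(x)/(0.0001*sin(x)^4 - 0.0198*sin(x)^3 + 0.9719*sin(x)^2 + 0.8118*sin(x) + 0.1681)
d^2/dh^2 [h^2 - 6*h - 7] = 2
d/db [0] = 0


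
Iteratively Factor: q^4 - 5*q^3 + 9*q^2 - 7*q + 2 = (q - 1)*(q^3 - 4*q^2 + 5*q - 2) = (q - 2)*(q - 1)*(q^2 - 2*q + 1) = (q - 2)*(q - 1)^2*(q - 1)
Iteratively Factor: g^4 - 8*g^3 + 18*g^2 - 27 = (g + 1)*(g^3 - 9*g^2 + 27*g - 27) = (g - 3)*(g + 1)*(g^2 - 6*g + 9) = (g - 3)^2*(g + 1)*(g - 3)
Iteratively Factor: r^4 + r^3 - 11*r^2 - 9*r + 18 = (r - 1)*(r^3 + 2*r^2 - 9*r - 18) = (r - 3)*(r - 1)*(r^2 + 5*r + 6) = (r - 3)*(r - 1)*(r + 2)*(r + 3)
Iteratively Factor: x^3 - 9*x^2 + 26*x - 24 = (x - 2)*(x^2 - 7*x + 12) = (x - 3)*(x - 2)*(x - 4)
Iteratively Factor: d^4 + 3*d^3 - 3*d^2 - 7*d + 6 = (d + 2)*(d^3 + d^2 - 5*d + 3) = (d - 1)*(d + 2)*(d^2 + 2*d - 3) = (d - 1)^2*(d + 2)*(d + 3)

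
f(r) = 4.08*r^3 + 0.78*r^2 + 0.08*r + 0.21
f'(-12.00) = 1743.92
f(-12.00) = -6938.67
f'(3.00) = 114.92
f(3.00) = 117.63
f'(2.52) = 81.74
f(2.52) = 70.66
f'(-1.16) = 14.74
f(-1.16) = -5.20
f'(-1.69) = 32.40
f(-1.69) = -17.39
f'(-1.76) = 35.25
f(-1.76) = -19.76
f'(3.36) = 143.51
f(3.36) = 164.05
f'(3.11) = 123.32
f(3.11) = 130.73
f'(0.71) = 7.36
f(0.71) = 2.12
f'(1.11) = 16.89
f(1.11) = 6.84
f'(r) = 12.24*r^2 + 1.56*r + 0.08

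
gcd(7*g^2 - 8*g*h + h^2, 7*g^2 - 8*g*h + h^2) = 7*g^2 - 8*g*h + h^2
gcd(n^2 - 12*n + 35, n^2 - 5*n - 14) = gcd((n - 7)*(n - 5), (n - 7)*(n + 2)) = n - 7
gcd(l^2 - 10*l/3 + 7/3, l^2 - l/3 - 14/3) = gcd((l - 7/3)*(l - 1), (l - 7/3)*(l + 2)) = l - 7/3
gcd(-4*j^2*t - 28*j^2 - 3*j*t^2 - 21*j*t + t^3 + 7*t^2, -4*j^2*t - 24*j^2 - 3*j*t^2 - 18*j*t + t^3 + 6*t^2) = -4*j^2 - 3*j*t + t^2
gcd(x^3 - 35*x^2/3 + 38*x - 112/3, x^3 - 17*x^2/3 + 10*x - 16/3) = x^2 - 14*x/3 + 16/3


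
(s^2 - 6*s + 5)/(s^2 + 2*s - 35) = (s - 1)/(s + 7)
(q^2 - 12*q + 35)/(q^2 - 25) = (q - 7)/(q + 5)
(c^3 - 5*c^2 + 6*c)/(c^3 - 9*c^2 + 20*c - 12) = c*(c - 3)/(c^2 - 7*c + 6)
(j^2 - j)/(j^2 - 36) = j*(j - 1)/(j^2 - 36)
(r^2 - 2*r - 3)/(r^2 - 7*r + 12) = (r + 1)/(r - 4)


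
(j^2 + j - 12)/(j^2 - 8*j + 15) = (j + 4)/(j - 5)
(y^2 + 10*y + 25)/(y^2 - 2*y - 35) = (y + 5)/(y - 7)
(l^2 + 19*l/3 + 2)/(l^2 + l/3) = (l + 6)/l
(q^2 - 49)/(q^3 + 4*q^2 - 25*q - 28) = (q - 7)/(q^2 - 3*q - 4)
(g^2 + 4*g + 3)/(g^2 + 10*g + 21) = (g + 1)/(g + 7)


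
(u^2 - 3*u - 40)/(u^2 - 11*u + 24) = (u + 5)/(u - 3)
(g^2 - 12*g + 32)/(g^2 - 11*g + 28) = (g - 8)/(g - 7)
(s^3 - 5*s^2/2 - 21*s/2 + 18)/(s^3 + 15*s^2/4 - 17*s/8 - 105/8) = 4*(2*s^2 - 11*s + 12)/(8*s^2 + 6*s - 35)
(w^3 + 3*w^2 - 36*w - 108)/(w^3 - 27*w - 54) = (w + 6)/(w + 3)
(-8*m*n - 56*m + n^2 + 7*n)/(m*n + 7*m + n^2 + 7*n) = (-8*m + n)/(m + n)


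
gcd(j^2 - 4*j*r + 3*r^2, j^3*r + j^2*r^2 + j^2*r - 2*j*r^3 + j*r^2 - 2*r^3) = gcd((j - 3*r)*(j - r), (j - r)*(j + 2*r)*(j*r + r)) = -j + r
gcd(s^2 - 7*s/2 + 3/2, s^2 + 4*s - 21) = s - 3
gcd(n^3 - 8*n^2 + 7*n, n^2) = n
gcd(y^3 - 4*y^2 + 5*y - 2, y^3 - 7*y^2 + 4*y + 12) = y - 2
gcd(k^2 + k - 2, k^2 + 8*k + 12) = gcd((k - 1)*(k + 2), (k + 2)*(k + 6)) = k + 2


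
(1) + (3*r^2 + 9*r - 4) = 3*r^2 + 9*r - 3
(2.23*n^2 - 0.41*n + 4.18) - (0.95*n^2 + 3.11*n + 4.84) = 1.28*n^2 - 3.52*n - 0.66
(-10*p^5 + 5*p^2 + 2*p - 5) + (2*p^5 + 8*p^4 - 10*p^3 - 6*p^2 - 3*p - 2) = -8*p^5 + 8*p^4 - 10*p^3 - p^2 - p - 7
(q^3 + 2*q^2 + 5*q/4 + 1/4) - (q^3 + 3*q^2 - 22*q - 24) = -q^2 + 93*q/4 + 97/4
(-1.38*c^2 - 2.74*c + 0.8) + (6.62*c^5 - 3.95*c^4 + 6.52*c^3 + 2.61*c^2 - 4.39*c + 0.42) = 6.62*c^5 - 3.95*c^4 + 6.52*c^3 + 1.23*c^2 - 7.13*c + 1.22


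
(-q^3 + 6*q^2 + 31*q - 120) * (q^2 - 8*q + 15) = -q^5 + 14*q^4 - 32*q^3 - 278*q^2 + 1425*q - 1800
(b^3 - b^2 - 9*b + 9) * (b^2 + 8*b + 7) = b^5 + 7*b^4 - 10*b^3 - 70*b^2 + 9*b + 63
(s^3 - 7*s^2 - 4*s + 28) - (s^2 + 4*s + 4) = s^3 - 8*s^2 - 8*s + 24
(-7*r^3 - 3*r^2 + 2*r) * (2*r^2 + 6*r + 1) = -14*r^5 - 48*r^4 - 21*r^3 + 9*r^2 + 2*r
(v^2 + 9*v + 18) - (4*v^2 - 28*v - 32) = -3*v^2 + 37*v + 50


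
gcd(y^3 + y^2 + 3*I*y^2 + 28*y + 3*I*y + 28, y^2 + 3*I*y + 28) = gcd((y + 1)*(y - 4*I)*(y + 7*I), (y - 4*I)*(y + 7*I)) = y^2 + 3*I*y + 28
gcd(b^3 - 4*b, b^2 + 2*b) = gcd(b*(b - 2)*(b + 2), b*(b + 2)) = b^2 + 2*b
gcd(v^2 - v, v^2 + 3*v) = v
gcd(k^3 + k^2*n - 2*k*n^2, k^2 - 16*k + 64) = 1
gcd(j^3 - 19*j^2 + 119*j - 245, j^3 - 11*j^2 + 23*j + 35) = j^2 - 12*j + 35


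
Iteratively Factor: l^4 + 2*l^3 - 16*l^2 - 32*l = (l - 4)*(l^3 + 6*l^2 + 8*l) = l*(l - 4)*(l^2 + 6*l + 8) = l*(l - 4)*(l + 4)*(l + 2)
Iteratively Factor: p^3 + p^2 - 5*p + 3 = (p + 3)*(p^2 - 2*p + 1) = (p - 1)*(p + 3)*(p - 1)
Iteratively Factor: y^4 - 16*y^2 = (y + 4)*(y^3 - 4*y^2) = y*(y + 4)*(y^2 - 4*y) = y^2*(y + 4)*(y - 4)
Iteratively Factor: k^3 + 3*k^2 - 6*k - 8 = (k - 2)*(k^2 + 5*k + 4) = (k - 2)*(k + 4)*(k + 1)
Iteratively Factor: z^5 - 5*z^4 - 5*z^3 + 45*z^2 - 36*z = (z - 1)*(z^4 - 4*z^3 - 9*z^2 + 36*z) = (z - 3)*(z - 1)*(z^3 - z^2 - 12*z) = (z - 3)*(z - 1)*(z + 3)*(z^2 - 4*z) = z*(z - 3)*(z - 1)*(z + 3)*(z - 4)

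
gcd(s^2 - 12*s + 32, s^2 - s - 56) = s - 8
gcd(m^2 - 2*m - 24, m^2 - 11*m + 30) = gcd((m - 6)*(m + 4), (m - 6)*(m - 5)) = m - 6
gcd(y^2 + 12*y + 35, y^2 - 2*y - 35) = y + 5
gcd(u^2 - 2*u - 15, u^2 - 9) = u + 3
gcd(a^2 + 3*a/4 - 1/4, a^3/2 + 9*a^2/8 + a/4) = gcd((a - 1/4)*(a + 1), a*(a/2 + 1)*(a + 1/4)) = 1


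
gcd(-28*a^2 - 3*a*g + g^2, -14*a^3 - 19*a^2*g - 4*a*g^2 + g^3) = 7*a - g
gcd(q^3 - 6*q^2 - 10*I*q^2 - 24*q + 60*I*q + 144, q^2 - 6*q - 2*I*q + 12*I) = q - 6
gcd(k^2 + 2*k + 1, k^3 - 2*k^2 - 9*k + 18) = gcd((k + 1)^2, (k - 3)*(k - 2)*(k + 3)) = 1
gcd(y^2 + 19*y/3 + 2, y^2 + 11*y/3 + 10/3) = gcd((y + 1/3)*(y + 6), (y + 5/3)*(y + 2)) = 1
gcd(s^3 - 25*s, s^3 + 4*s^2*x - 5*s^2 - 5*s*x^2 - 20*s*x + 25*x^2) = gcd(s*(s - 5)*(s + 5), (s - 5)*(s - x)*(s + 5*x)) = s - 5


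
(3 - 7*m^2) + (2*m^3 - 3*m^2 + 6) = 2*m^3 - 10*m^2 + 9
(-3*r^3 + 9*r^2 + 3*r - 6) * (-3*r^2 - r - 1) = 9*r^5 - 24*r^4 - 15*r^3 + 6*r^2 + 3*r + 6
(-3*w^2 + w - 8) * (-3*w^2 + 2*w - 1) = 9*w^4 - 9*w^3 + 29*w^2 - 17*w + 8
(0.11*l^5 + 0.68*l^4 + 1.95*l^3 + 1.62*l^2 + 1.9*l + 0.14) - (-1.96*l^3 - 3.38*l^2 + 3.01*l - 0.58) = 0.11*l^5 + 0.68*l^4 + 3.91*l^3 + 5.0*l^2 - 1.11*l + 0.72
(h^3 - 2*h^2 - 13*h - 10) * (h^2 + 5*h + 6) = h^5 + 3*h^4 - 17*h^3 - 87*h^2 - 128*h - 60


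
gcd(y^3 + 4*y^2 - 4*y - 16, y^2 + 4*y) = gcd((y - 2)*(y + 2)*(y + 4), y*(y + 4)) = y + 4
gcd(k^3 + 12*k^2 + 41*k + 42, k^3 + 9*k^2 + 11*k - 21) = k^2 + 10*k + 21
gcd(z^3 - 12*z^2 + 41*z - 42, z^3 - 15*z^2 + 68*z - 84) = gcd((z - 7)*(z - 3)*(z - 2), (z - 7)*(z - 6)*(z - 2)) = z^2 - 9*z + 14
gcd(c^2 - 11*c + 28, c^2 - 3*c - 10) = 1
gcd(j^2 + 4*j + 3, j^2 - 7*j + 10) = 1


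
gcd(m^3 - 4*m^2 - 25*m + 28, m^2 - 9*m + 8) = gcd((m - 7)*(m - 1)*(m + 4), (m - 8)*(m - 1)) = m - 1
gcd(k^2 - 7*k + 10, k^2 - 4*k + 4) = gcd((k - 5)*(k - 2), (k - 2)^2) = k - 2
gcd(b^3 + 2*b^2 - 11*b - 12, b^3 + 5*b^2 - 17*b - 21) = b^2 - 2*b - 3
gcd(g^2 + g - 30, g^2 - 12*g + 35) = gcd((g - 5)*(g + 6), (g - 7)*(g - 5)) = g - 5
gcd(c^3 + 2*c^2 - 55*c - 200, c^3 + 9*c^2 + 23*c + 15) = c + 5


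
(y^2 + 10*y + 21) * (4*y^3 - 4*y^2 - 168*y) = 4*y^5 + 36*y^4 - 124*y^3 - 1764*y^2 - 3528*y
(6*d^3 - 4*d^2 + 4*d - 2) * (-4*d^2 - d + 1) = -24*d^5 + 10*d^4 - 6*d^3 + 6*d - 2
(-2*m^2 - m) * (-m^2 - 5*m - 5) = 2*m^4 + 11*m^3 + 15*m^2 + 5*m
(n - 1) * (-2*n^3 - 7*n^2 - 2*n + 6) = -2*n^4 - 5*n^3 + 5*n^2 + 8*n - 6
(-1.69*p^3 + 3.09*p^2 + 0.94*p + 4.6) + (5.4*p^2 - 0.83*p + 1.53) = -1.69*p^3 + 8.49*p^2 + 0.11*p + 6.13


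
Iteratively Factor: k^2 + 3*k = (k)*(k + 3)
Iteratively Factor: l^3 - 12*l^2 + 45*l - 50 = (l - 5)*(l^2 - 7*l + 10) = (l - 5)^2*(l - 2)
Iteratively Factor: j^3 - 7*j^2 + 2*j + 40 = (j - 5)*(j^2 - 2*j - 8) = (j - 5)*(j - 4)*(j + 2)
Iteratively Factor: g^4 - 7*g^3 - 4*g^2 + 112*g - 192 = (g - 4)*(g^3 - 3*g^2 - 16*g + 48) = (g - 4)*(g - 3)*(g^2 - 16) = (g - 4)*(g - 3)*(g + 4)*(g - 4)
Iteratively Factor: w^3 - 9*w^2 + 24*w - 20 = (w - 5)*(w^2 - 4*w + 4) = (w - 5)*(w - 2)*(w - 2)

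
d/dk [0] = 0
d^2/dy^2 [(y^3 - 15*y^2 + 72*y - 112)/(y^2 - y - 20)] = 12*(13*y^3 - 196*y^2 + 976*y - 1632)/(y^6 - 3*y^5 - 57*y^4 + 119*y^3 + 1140*y^2 - 1200*y - 8000)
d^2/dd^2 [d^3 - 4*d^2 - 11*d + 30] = 6*d - 8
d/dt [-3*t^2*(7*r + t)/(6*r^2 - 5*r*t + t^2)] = 3*t*(-t*(5*r - 2*t)*(7*r + t) + (-14*r - 3*t)*(6*r^2 - 5*r*t + t^2))/(6*r^2 - 5*r*t + t^2)^2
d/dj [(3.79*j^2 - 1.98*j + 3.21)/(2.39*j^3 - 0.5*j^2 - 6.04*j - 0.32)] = (-9.0581*j^4 + 9.4644*j^3 - 46.8973*j^2 + 0.784400000000002*j + 20.022)/(5.7121*j^6 - 2.39*j^5 - 28.6212*j^4 + 4.5104*j^3 + 36.8016*j^2 + 3.8656*j + 0.1024)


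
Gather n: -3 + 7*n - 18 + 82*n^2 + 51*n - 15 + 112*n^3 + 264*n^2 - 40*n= 112*n^3 + 346*n^2 + 18*n - 36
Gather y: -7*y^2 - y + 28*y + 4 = -7*y^2 + 27*y + 4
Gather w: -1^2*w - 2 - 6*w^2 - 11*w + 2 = -6*w^2 - 12*w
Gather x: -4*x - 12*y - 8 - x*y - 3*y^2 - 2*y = x*(-y - 4) - 3*y^2 - 14*y - 8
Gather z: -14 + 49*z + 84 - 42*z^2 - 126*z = -42*z^2 - 77*z + 70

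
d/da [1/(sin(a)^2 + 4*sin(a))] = -2*(sin(a) + 2)*cos(a)/((sin(a) + 4)^2*sin(a)^2)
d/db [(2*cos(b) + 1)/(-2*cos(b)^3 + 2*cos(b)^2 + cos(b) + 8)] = -(62*sin(b) + 2*sin(3*b) + 4*sin(4*b))/(cos(b) - 2*cos(2*b) + cos(3*b) - 18)^2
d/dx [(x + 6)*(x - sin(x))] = x - (x + 6)*(cos(x) - 1) - sin(x)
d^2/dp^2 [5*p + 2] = 0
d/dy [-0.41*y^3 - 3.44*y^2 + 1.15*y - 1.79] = -1.23*y^2 - 6.88*y + 1.15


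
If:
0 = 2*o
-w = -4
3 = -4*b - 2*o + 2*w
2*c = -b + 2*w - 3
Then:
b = 5/4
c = 15/8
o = 0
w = 4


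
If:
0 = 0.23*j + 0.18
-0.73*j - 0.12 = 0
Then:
No Solution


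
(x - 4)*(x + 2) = x^2 - 2*x - 8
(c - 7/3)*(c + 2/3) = c^2 - 5*c/3 - 14/9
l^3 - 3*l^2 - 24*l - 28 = (l - 7)*(l + 2)^2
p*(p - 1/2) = p^2 - p/2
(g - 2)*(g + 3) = g^2 + g - 6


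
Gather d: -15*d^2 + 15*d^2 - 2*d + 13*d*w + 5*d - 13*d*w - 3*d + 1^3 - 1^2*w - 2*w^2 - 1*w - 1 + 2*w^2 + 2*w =0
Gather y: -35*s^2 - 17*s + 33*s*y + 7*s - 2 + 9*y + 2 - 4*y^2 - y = -35*s^2 - 10*s - 4*y^2 + y*(33*s + 8)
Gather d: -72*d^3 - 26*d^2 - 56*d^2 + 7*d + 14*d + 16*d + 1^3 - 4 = -72*d^3 - 82*d^2 + 37*d - 3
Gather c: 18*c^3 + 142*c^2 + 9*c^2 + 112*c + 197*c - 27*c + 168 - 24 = 18*c^3 + 151*c^2 + 282*c + 144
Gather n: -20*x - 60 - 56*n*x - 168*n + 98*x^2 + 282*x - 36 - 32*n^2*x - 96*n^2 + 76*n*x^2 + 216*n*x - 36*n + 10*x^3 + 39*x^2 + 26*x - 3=n^2*(-32*x - 96) + n*(76*x^2 + 160*x - 204) + 10*x^3 + 137*x^2 + 288*x - 99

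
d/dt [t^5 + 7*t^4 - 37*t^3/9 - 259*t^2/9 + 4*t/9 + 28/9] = 5*t^4 + 28*t^3 - 37*t^2/3 - 518*t/9 + 4/9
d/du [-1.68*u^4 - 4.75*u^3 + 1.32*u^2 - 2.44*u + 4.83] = -6.72*u^3 - 14.25*u^2 + 2.64*u - 2.44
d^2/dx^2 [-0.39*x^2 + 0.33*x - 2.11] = -0.780000000000000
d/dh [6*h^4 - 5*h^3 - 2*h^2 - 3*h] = 24*h^3 - 15*h^2 - 4*h - 3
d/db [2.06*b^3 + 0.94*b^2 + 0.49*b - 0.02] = 6.18*b^2 + 1.88*b + 0.49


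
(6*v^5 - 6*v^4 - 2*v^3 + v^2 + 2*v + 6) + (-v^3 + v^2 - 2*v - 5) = 6*v^5 - 6*v^4 - 3*v^3 + 2*v^2 + 1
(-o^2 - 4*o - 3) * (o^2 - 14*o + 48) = -o^4 + 10*o^3 + 5*o^2 - 150*o - 144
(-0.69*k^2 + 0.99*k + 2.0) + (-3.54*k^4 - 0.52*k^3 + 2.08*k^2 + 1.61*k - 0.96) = -3.54*k^4 - 0.52*k^3 + 1.39*k^2 + 2.6*k + 1.04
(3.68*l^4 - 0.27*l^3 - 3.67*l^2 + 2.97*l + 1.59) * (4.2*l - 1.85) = 15.456*l^5 - 7.942*l^4 - 14.9145*l^3 + 19.2635*l^2 + 1.1835*l - 2.9415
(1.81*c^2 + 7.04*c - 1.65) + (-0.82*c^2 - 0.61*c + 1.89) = 0.99*c^2 + 6.43*c + 0.24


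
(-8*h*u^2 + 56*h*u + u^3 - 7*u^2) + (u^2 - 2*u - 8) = -8*h*u^2 + 56*h*u + u^3 - 6*u^2 - 2*u - 8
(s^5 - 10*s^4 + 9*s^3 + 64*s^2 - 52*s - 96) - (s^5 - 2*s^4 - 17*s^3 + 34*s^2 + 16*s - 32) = -8*s^4 + 26*s^3 + 30*s^2 - 68*s - 64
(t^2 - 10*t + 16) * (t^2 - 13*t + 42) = t^4 - 23*t^3 + 188*t^2 - 628*t + 672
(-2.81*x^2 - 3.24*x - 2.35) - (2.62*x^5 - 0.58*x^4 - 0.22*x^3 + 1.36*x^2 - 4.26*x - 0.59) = -2.62*x^5 + 0.58*x^4 + 0.22*x^3 - 4.17*x^2 + 1.02*x - 1.76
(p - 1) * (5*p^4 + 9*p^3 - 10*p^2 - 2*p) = 5*p^5 + 4*p^4 - 19*p^3 + 8*p^2 + 2*p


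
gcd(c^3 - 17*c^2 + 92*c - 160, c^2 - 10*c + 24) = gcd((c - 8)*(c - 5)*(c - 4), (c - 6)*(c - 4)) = c - 4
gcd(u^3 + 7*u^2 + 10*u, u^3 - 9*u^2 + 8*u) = u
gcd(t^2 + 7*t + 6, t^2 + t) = t + 1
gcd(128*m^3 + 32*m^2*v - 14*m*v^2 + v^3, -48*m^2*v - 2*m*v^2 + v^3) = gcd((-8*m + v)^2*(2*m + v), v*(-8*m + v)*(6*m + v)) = -8*m + v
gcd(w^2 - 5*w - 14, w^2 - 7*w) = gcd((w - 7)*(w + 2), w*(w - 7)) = w - 7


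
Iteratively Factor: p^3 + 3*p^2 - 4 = (p - 1)*(p^2 + 4*p + 4) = (p - 1)*(p + 2)*(p + 2)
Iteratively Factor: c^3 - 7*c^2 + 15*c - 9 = (c - 1)*(c^2 - 6*c + 9) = (c - 3)*(c - 1)*(c - 3)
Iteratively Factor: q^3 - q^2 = (q)*(q^2 - q) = q*(q - 1)*(q)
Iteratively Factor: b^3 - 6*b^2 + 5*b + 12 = (b - 4)*(b^2 - 2*b - 3) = (b - 4)*(b + 1)*(b - 3)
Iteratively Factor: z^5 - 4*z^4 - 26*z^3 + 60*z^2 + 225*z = (z + 3)*(z^4 - 7*z^3 - 5*z^2 + 75*z) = (z - 5)*(z + 3)*(z^3 - 2*z^2 - 15*z) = z*(z - 5)*(z + 3)*(z^2 - 2*z - 15) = z*(z - 5)*(z + 3)^2*(z - 5)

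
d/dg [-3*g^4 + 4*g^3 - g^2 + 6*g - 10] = -12*g^3 + 12*g^2 - 2*g + 6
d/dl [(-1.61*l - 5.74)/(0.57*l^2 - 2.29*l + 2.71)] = (0.9177*l^2 + 6.5436*l - 17.5077)/(0.3249*l^4 - 2.6106*l^3 + 8.3335*l^2 - 12.4118*l + 7.3441)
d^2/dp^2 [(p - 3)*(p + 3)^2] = 6*p + 6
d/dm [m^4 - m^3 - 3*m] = 4*m^3 - 3*m^2 - 3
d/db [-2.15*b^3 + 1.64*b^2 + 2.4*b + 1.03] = -6.45*b^2 + 3.28*b + 2.4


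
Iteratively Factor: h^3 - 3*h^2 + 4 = (h - 2)*(h^2 - h - 2) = (h - 2)^2*(h + 1)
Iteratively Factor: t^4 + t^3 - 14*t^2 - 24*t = (t + 2)*(t^3 - t^2 - 12*t) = (t + 2)*(t + 3)*(t^2 - 4*t) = t*(t + 2)*(t + 3)*(t - 4)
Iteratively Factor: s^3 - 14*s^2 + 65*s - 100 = (s - 5)*(s^2 - 9*s + 20) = (s - 5)*(s - 4)*(s - 5)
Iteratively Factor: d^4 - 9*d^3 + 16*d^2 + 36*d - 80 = (d - 4)*(d^3 - 5*d^2 - 4*d + 20) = (d - 4)*(d - 2)*(d^2 - 3*d - 10) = (d - 5)*(d - 4)*(d - 2)*(d + 2)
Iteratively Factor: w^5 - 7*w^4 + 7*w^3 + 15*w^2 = (w)*(w^4 - 7*w^3 + 7*w^2 + 15*w) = w*(w - 5)*(w^3 - 2*w^2 - 3*w) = w*(w - 5)*(w + 1)*(w^2 - 3*w) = w^2*(w - 5)*(w + 1)*(w - 3)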